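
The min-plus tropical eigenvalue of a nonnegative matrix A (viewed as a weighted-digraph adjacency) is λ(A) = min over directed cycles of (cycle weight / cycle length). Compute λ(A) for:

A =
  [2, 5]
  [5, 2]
λ(A) = 2

Enumerate directed cycles and compute their means (weight / length). Sample:
  cycle 0 → 0: weight = 2, length = 1, mean = 2/1 ≈ 2.000
  cycle 1 → 1: weight = 2, length = 1, mean = 2/1 ≈ 2.000
  cycle 0 → 1 → 0: weight = 10, length = 2, mean = 10/2 ≈ 5.000
  cycle 1 → 0 → 1: weight = 10, length = 2, mean = 10/2 ≈ 5.000
Minimum mean = 2.000, attained e.g. along the cycle 0 → 0 with weight 2 and length 1. So λ(A) = 2/1 = 2.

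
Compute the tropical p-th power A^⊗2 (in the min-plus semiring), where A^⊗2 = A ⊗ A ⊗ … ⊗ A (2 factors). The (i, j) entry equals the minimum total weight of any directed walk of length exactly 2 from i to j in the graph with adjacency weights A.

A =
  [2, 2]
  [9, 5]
A^⊗2 =
  [4, 4]
  [11, 10]

Each entry (A^⊗2)_ij equals the minimum over all length-2 walks i = v_0 → v_1 → … → v_2 = j of Σ_t A[v_t][v_{t+1}]. For example, for (i, j) = (0, 1) we minimise over 2 possible intermediate vertex sequences; the minimum is 4, attained along the walk 0 → 0 → 1.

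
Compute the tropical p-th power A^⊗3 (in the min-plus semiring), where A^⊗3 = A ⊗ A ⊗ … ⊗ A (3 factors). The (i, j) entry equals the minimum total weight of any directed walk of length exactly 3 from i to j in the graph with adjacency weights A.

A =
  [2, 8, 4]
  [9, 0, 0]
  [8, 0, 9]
A^⊗3 =
  [6, 4, 4]
  [8, 0, 0]
  [8, 0, 0]

Each entry (A^⊗3)_ij equals the minimum over all length-3 walks i = v_0 → v_1 → … → v_3 = j of Σ_t A[v_t][v_{t+1}]. For example, for (i, j) = (0, 2) we minimise over 9 possible intermediate vertex sequences; the minimum is 4, attained along the walk 0 → 2 → 1 → 2.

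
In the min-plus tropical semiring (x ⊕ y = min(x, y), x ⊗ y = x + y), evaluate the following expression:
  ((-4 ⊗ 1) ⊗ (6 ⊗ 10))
((-4 ⊗ 1) ⊗ (6 ⊗ 10)) = 13

Expand innermost to outermost. Recall ⊕ takes the minimum of its arguments and ⊗ takes their sum. Working out the expression ((-4 ⊗ 1) ⊗ (6 ⊗ 10)) gives 13.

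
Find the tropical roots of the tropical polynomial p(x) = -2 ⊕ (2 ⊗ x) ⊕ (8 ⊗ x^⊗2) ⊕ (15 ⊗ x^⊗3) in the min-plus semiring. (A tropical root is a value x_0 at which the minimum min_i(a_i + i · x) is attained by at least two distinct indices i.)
Roots: {-7, -6, -4}

Each tropical root is a break point of the lower envelope of the lines y = a_i + i · x (there are 4 lines, with slopes 0, 1, ..., 3). Only the lines that attain the minimum somewhere contribute to roots; other lines are dominated. Here the surviving (envelope) indices are i = 3, i = 2, i = 1, i = 0.
Intersections between consecutive envelope lines give the roots: for adjacent envelope indices i < j the intersection is x = (a_i − a_j) / (j − i). Reading off the sorted break points: {-7, -6, -4}.
Verification: at each break x_0, at least two indices attain the minimum of min_i(a_i + i · x_0).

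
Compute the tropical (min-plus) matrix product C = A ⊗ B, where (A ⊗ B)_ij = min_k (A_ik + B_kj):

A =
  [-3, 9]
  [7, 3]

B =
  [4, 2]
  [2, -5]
A ⊗ B =
  [1, -1]
  [5, -2]

Apply the min-plus product entry-by-entry:
  C[0][0] = min over k of (A[0][0] + B[0][0] = -3 + 4 = 1, A[0][1] + B[1][0] = 9 + 2 = 11) = 1 (attained at k = 0)
  C[0][1] = min over k of (A[0][0] + B[0][1] = -3 + 2 = -1, A[0][1] + B[1][1] = 9 + -5 = 4) = -1 (attained at k = 0)
  C[1][0] = min over k of (A[1][0] + B[0][0] = 7 + 4 = 11, A[1][1] + B[1][0] = 3 + 2 = 5) = 5 (attained at k = 1)
  C[1][1] = min over k of (A[1][0] + B[0][1] = 7 + 2 = 9, A[1][1] + B[1][1] = 3 + -5 = -2) = -2 (attained at k = 1)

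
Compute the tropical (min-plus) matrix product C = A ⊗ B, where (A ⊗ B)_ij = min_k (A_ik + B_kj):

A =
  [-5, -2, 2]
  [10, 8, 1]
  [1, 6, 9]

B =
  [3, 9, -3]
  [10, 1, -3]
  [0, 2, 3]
A ⊗ B =
  [-2, -1, -8]
  [1, 3, 4]
  [4, 7, -2]

Apply the min-plus product entry-by-entry:
  C[0][0] = min over k of (A[0][0] + B[0][0] = -5 + 3 = -2, A[0][1] + B[1][0] = -2 + 10 = 8, A[0][2] + B[2][0] = 2 + 0 = 2) = -2 (attained at k = 0)
  C[0][1] = min over k of (A[0][0] + B[0][1] = -5 + 9 = 4, A[0][1] + B[1][1] = -2 + 1 = -1, A[0][2] + B[2][1] = 2 + 2 = 4) = -1 (attained at k = 1)
  C[0][2] = min over k of (A[0][0] + B[0][2] = -5 + -3 = -8, A[0][1] + B[1][2] = -2 + -3 = -5, A[0][2] + B[2][2] = 2 + 3 = 5) = -8 (attained at k = 0)
  C[1][0] = min over k of (A[1][0] + B[0][0] = 10 + 3 = 13, A[1][1] + B[1][0] = 8 + 10 = 18, A[1][2] + B[2][0] = 1 + 0 = 1) = 1 (attained at k = 2)
  C[1][1] = min over k of (A[1][0] + B[0][1] = 10 + 9 = 19, A[1][1] + B[1][1] = 8 + 1 = 9, A[1][2] + B[2][1] = 1 + 2 = 3) = 3 (attained at k = 2)
  C[1][2] = min over k of (A[1][0] + B[0][2] = 10 + -3 = 7, A[1][1] + B[1][2] = 8 + -3 = 5, A[1][2] + B[2][2] = 1 + 3 = 4) = 4 (attained at k = 2)
  C[2][0] = min over k of (A[2][0] + B[0][0] = 1 + 3 = 4, A[2][1] + B[1][0] = 6 + 10 = 16, A[2][2] + B[2][0] = 9 + 0 = 9) = 4 (attained at k = 0)
  C[2][1] = min over k of (A[2][0] + B[0][1] = 1 + 9 = 10, A[2][1] + B[1][1] = 6 + 1 = 7, A[2][2] + B[2][1] = 9 + 2 = 11) = 7 (attained at k = 1)
  C[2][2] = min over k of (A[2][0] + B[0][2] = 1 + -3 = -2, A[2][1] + B[1][2] = 6 + -3 = 3, A[2][2] + B[2][2] = 9 + 3 = 12) = -2 (attained at k = 0)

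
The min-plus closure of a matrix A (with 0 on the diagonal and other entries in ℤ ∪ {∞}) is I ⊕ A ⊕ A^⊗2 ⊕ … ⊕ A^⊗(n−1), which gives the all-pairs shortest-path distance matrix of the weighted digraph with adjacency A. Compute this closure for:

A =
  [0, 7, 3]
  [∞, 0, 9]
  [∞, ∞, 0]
Closure =
  [0, 7, 3]
  [∞, 0, 9]
  [∞, ∞, 0]

This is the Floyd-Warshall all-pairs shortest-path computation. For each intermediate vertex k = 0, 1, …, 2, update dist[i][j] ← min(dist[i][j], dist[i][k] + dist[k][j]). The final matrix gives, for each (i, j), the minimum total weight of any directed path from i to j (possibly empty when i = j).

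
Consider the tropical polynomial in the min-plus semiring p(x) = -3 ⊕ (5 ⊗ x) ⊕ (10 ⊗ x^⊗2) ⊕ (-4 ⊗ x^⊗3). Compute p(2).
p(2) = -3

A tropical monomial a ⊗ x^⊗i evaluates to a + i · x. Evaluating each term at x = 2:
  Term 0 contributes -3 + 0 · 2 = -3
  Term 1 contributes 5 + 1 · 2 = 7
  Term 2 contributes 10 + 2 · 2 = 14
  Term 3 contributes -4 + 3 · 2 = 2
p(2) = ⊕ of these = min[-3, 7, 14, 2] = -3.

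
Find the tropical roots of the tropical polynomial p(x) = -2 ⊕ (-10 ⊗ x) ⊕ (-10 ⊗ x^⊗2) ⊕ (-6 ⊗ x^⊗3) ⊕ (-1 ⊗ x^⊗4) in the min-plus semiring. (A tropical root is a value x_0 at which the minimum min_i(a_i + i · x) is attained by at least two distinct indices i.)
Roots: {-5, -4, 0, 8}

Each tropical root is a break point of the lower envelope of the lines y = a_i + i · x (there are 5 lines, with slopes 0, 1, ..., 4). Only the lines that attain the minimum somewhere contribute to roots; other lines are dominated. Here the surviving (envelope) indices are i = 4, i = 3, i = 2, i = 1, i = 0.
Intersections between consecutive envelope lines give the roots: for adjacent envelope indices i < j the intersection is x = (a_i − a_j) / (j − i). Reading off the sorted break points: {-5, -4, 0, 8}.
Verification: at each break x_0, at least two indices attain the minimum of min_i(a_i + i · x_0).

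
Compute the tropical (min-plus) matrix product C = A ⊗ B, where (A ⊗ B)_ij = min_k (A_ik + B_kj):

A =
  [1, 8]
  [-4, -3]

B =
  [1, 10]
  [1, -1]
A ⊗ B =
  [2, 7]
  [-3, -4]

Apply the min-plus product entry-by-entry:
  C[0][0] = min over k of (A[0][0] + B[0][0] = 1 + 1 = 2, A[0][1] + B[1][0] = 8 + 1 = 9) = 2 (attained at k = 0)
  C[0][1] = min over k of (A[0][0] + B[0][1] = 1 + 10 = 11, A[0][1] + B[1][1] = 8 + -1 = 7) = 7 (attained at k = 1)
  C[1][0] = min over k of (A[1][0] + B[0][0] = -4 + 1 = -3, A[1][1] + B[1][0] = -3 + 1 = -2) = -3 (attained at k = 0)
  C[1][1] = min over k of (A[1][0] + B[0][1] = -4 + 10 = 6, A[1][1] + B[1][1] = -3 + -1 = -4) = -4 (attained at k = 1)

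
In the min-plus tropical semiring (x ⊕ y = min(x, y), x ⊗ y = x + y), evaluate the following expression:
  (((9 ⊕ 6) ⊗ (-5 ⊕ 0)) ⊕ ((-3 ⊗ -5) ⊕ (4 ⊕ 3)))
(((9 ⊕ 6) ⊗ (-5 ⊕ 0)) ⊕ ((-3 ⊗ -5) ⊕ (4 ⊕ 3))) = -8

Expand innermost to outermost. Recall ⊕ takes the minimum of its arguments and ⊗ takes their sum. Working out the expression (((9 ⊕ 6) ⊗ (-5 ⊕ 0)) ⊕ ((-3 ⊗ -5) ⊕ (4 ⊕ 3))) gives -8.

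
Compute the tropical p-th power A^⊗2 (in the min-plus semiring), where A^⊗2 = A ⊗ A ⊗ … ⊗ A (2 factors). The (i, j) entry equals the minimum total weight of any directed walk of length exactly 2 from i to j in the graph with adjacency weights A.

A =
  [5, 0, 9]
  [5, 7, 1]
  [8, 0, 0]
A^⊗2 =
  [5, 5, 1]
  [9, 1, 1]
  [5, 0, 0]

Each entry (A^⊗2)_ij equals the minimum over all length-2 walks i = v_0 → v_1 → … → v_2 = j of Σ_t A[v_t][v_{t+1}]. For example, for (i, j) = (0, 2) we minimise over 3 possible intermediate vertex sequences; the minimum is 1, attained along the walk 0 → 1 → 2.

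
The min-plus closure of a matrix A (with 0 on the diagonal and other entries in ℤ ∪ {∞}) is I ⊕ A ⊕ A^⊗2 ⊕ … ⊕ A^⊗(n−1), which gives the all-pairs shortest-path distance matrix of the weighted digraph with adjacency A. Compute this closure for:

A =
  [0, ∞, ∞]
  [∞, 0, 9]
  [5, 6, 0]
Closure =
  [0, ∞, ∞]
  [14, 0, 9]
  [5, 6, 0]

This is the Floyd-Warshall all-pairs shortest-path computation. For each intermediate vertex k = 0, 1, …, 2, update dist[i][j] ← min(dist[i][j], dist[i][k] + dist[k][j]). The final matrix gives, for each (i, j), the minimum total weight of any directed path from i to j (possibly empty when i = j).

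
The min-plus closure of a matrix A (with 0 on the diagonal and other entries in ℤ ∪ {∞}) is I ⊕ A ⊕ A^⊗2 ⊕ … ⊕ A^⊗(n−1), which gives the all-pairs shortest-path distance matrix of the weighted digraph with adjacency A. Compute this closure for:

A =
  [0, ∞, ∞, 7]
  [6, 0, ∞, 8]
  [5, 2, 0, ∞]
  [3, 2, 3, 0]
Closure =
  [0, 9, 10, 7]
  [6, 0, 11, 8]
  [5, 2, 0, 10]
  [3, 2, 3, 0]

This is the Floyd-Warshall all-pairs shortest-path computation. For each intermediate vertex k = 0, 1, …, 3, update dist[i][j] ← min(dist[i][j], dist[i][k] + dist[k][j]). The final matrix gives, for each (i, j), the minimum total weight of any directed path from i to j (possibly empty when i = j).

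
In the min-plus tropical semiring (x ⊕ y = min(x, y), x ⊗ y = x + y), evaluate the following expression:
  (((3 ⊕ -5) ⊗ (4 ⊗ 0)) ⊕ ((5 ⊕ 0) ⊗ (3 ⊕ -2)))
(((3 ⊕ -5) ⊗ (4 ⊗ 0)) ⊕ ((5 ⊕ 0) ⊗ (3 ⊕ -2))) = -2

Expand innermost to outermost. Recall ⊕ takes the minimum of its arguments and ⊗ takes their sum. Working out the expression (((3 ⊕ -5) ⊗ (4 ⊗ 0)) ⊕ ((5 ⊕ 0) ⊗ (3 ⊕ -2))) gives -2.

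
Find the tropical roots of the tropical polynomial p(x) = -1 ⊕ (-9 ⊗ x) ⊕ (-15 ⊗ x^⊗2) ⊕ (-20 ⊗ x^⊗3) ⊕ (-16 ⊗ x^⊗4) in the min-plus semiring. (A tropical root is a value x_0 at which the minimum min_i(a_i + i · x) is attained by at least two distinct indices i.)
Roots: {-4, 5, 6, 8}

Each tropical root is a break point of the lower envelope of the lines y = a_i + i · x (there are 5 lines, with slopes 0, 1, ..., 4). Only the lines that attain the minimum somewhere contribute to roots; other lines are dominated. Here the surviving (envelope) indices are i = 4, i = 3, i = 2, i = 1, i = 0.
Intersections between consecutive envelope lines give the roots: for adjacent envelope indices i < j the intersection is x = (a_i − a_j) / (j − i). Reading off the sorted break points: {-4, 5, 6, 8}.
Verification: at each break x_0, at least two indices attain the minimum of min_i(a_i + i · x_0).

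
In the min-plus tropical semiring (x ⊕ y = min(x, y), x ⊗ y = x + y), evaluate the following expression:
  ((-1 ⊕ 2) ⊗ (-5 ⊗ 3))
((-1 ⊕ 2) ⊗ (-5 ⊗ 3)) = -3

Expand innermost to outermost. Recall ⊕ takes the minimum of its arguments and ⊗ takes their sum. Working out the expression ((-1 ⊕ 2) ⊗ (-5 ⊗ 3)) gives -3.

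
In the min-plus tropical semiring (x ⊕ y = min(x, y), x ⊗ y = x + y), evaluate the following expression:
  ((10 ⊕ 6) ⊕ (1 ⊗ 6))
((10 ⊕ 6) ⊕ (1 ⊗ 6)) = 6

Expand innermost to outermost. Recall ⊕ takes the minimum of its arguments and ⊗ takes their sum. Working out the expression ((10 ⊕ 6) ⊕ (1 ⊗ 6)) gives 6.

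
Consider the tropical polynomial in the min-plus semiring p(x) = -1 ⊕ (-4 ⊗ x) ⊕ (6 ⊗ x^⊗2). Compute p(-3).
p(-3) = -7

A tropical monomial a ⊗ x^⊗i evaluates to a + i · x. Evaluating each term at x = -3:
  Term 0 contributes -1 + 0 · -3 = -1
  Term 1 contributes -4 + 1 · -3 = -7
  Term 2 contributes 6 + 2 · -3 = 0
p(-3) = ⊕ of these = min[-1, -7, 0] = -7.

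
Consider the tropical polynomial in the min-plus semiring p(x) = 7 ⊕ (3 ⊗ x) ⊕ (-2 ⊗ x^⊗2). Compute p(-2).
p(-2) = -6

A tropical monomial a ⊗ x^⊗i evaluates to a + i · x. Evaluating each term at x = -2:
  Term 0 contributes 7 + 0 · -2 = 7
  Term 1 contributes 3 + 1 · -2 = 1
  Term 2 contributes -2 + 2 · -2 = -6
p(-2) = ⊕ of these = min[7, 1, -6] = -6.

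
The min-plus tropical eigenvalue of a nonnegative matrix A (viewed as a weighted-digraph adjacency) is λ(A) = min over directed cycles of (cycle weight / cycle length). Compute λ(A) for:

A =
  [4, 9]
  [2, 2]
λ(A) = 2

Enumerate directed cycles and compute their means (weight / length). Sample:
  cycle 0 → 0: weight = 4, length = 1, mean = 4/1 ≈ 4.000
  cycle 1 → 1: weight = 2, length = 1, mean = 2/1 ≈ 2.000
  cycle 0 → 1 → 0: weight = 11, length = 2, mean = 11/2 ≈ 5.500
  cycle 1 → 0 → 1: weight = 11, length = 2, mean = 11/2 ≈ 5.500
Minimum mean = 2.000, attained e.g. along the cycle 1 → 1 with weight 2 and length 1. So λ(A) = 2/1 = 2.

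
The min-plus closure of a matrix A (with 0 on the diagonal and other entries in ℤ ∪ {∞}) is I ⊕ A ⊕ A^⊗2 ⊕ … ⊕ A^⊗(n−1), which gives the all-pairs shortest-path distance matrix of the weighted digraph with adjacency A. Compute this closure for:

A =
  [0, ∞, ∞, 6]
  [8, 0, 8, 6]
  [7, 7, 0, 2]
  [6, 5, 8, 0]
Closure =
  [0, 11, 14, 6]
  [8, 0, 8, 6]
  [7, 7, 0, 2]
  [6, 5, 8, 0]

This is the Floyd-Warshall all-pairs shortest-path computation. For each intermediate vertex k = 0, 1, …, 3, update dist[i][j] ← min(dist[i][j], dist[i][k] + dist[k][j]). The final matrix gives, for each (i, j), the minimum total weight of any directed path from i to j (possibly empty when i = j).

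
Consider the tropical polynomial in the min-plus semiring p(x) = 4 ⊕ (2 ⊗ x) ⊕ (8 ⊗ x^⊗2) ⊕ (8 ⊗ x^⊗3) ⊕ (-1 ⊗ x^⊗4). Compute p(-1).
p(-1) = -5

A tropical monomial a ⊗ x^⊗i evaluates to a + i · x. Evaluating each term at x = -1:
  Term 0 contributes 4 + 0 · -1 = 4
  Term 1 contributes 2 + 1 · -1 = 1
  Term 2 contributes 8 + 2 · -1 = 6
  Term 3 contributes 8 + 3 · -1 = 5
  Term 4 contributes -1 + 4 · -1 = -5
p(-1) = ⊕ of these = min[4, 1, 6, 5, -5] = -5.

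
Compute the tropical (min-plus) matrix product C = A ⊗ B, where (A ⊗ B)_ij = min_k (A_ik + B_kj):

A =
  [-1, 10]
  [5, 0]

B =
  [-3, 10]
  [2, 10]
A ⊗ B =
  [-4, 9]
  [2, 10]

Apply the min-plus product entry-by-entry:
  C[0][0] = min over k of (A[0][0] + B[0][0] = -1 + -3 = -4, A[0][1] + B[1][0] = 10 + 2 = 12) = -4 (attained at k = 0)
  C[0][1] = min over k of (A[0][0] + B[0][1] = -1 + 10 = 9, A[0][1] + B[1][1] = 10 + 10 = 20) = 9 (attained at k = 0)
  C[1][0] = min over k of (A[1][0] + B[0][0] = 5 + -3 = 2, A[1][1] + B[1][0] = 0 + 2 = 2) = 2 (attained at k = 0)
  C[1][1] = min over k of (A[1][0] + B[0][1] = 5 + 10 = 15, A[1][1] + B[1][1] = 0 + 10 = 10) = 10 (attained at k = 1)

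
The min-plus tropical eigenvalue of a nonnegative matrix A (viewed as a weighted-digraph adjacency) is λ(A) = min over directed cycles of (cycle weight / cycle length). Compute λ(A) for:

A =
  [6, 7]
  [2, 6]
λ(A) = 9/2

Enumerate directed cycles and compute their means (weight / length). Sample:
  cycle 0 → 0: weight = 6, length = 1, mean = 6/1 ≈ 6.000
  cycle 1 → 1: weight = 6, length = 1, mean = 6/1 ≈ 6.000
  cycle 0 → 1 → 0: weight = 9, length = 2, mean = 9/2 ≈ 4.500
  cycle 1 → 0 → 1: weight = 9, length = 2, mean = 9/2 ≈ 4.500
Minimum mean = 4.500, attained e.g. along the cycle 0 → 1 → 0 with weight 9 and length 2. So λ(A) = 9/2 = 9/2.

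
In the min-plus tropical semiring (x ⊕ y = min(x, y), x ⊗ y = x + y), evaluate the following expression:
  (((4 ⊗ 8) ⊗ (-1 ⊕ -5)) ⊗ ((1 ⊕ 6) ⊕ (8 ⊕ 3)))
(((4 ⊗ 8) ⊗ (-1 ⊕ -5)) ⊗ ((1 ⊕ 6) ⊕ (8 ⊕ 3))) = 8

Expand innermost to outermost. Recall ⊕ takes the minimum of its arguments and ⊗ takes their sum. Working out the expression (((4 ⊗ 8) ⊗ (-1 ⊕ -5)) ⊗ ((1 ⊕ 6) ⊕ (8 ⊕ 3))) gives 8.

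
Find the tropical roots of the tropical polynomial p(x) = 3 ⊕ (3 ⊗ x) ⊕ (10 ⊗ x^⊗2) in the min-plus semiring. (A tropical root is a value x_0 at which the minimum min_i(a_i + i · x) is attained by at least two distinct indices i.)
Roots: {-7, 0}

Each tropical root is a break point of the lower envelope of the lines y = a_i + i · x (there are 3 lines, with slopes 0, 1, ..., 2). Only the lines that attain the minimum somewhere contribute to roots; other lines are dominated. Here the surviving (envelope) indices are i = 2, i = 1, i = 0.
Intersections between consecutive envelope lines give the roots: for adjacent envelope indices i < j the intersection is x = (a_i − a_j) / (j − i). Reading off the sorted break points: {-7, 0}.
Verification: at each break x_0, at least two indices attain the minimum of min_i(a_i + i · x_0).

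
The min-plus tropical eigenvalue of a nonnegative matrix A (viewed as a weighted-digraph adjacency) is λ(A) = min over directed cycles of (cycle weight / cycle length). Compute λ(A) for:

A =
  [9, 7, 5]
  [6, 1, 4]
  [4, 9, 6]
λ(A) = 1

Enumerate directed cycles and compute their means (weight / length). Sample:
  cycle 0 → 0: weight = 9, length = 1, mean = 9/1 ≈ 9.000
  cycle 1 → 1: weight = 1, length = 1, mean = 1/1 ≈ 1.000
  cycle 2 → 2: weight = 6, length = 1, mean = 6/1 ≈ 6.000
  cycle 0 → 1 → 0: weight = 13, length = 2, mean = 13/2 ≈ 6.500
  cycle 0 → 2 → 0: weight = 9, length = 2, mean = 9/2 ≈ 4.500
  cycle 1 → 0 → 1: weight = 13, length = 2, mean = 13/2 ≈ 6.500
Minimum mean = 1.000, attained e.g. along the cycle 1 → 1 with weight 1 and length 1. So λ(A) = 1/1 = 1.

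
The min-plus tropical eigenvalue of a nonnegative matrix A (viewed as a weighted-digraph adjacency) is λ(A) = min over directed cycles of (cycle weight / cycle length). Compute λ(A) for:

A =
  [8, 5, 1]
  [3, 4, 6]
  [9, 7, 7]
λ(A) = 11/3

Enumerate directed cycles and compute their means (weight / length). Sample:
  cycle 0 → 0: weight = 8, length = 1, mean = 8/1 ≈ 8.000
  cycle 1 → 1: weight = 4, length = 1, mean = 4/1 ≈ 4.000
  cycle 2 → 2: weight = 7, length = 1, mean = 7/1 ≈ 7.000
  cycle 0 → 1 → 0: weight = 8, length = 2, mean = 8/2 ≈ 4.000
  cycle 0 → 2 → 0: weight = 10, length = 2, mean = 10/2 ≈ 5.000
  cycle 1 → 0 → 1: weight = 8, length = 2, mean = 8/2 ≈ 4.000
Minimum mean = 3.667, attained e.g. along the cycle 0 → 2 → 1 → 0 with weight 11 and length 3. So λ(A) = 11/3 = 11/3.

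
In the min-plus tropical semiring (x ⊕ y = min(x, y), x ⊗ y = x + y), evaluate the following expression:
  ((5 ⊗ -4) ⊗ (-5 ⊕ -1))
((5 ⊗ -4) ⊗ (-5 ⊕ -1)) = -4

Expand innermost to outermost. Recall ⊕ takes the minimum of its arguments and ⊗ takes their sum. Working out the expression ((5 ⊗ -4) ⊗ (-5 ⊕ -1)) gives -4.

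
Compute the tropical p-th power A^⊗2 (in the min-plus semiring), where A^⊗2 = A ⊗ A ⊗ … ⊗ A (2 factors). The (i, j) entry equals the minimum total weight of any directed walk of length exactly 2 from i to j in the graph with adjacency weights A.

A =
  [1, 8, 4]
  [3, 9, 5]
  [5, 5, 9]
A^⊗2 =
  [2, 9, 5]
  [4, 10, 7]
  [6, 13, 9]

Each entry (A^⊗2)_ij equals the minimum over all length-2 walks i = v_0 → v_1 → … → v_2 = j of Σ_t A[v_t][v_{t+1}]. For example, for (i, j) = (0, 2) we minimise over 3 possible intermediate vertex sequences; the minimum is 5, attained along the walk 0 → 0 → 2.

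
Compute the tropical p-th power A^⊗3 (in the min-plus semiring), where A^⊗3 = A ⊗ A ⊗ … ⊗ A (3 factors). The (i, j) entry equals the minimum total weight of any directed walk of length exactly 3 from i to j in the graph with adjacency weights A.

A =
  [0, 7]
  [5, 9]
A^⊗3 =
  [0, 7]
  [5, 12]

Each entry (A^⊗3)_ij equals the minimum over all length-3 walks i = v_0 → v_1 → … → v_3 = j of Σ_t A[v_t][v_{t+1}]. For example, for (i, j) = (0, 1) we minimise over 4 possible intermediate vertex sequences; the minimum is 7, attained along the walk 0 → 0 → 0 → 1.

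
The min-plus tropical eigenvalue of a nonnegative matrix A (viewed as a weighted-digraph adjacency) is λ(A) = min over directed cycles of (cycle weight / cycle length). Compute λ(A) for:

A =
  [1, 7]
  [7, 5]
λ(A) = 1

Enumerate directed cycles and compute their means (weight / length). Sample:
  cycle 0 → 0: weight = 1, length = 1, mean = 1/1 ≈ 1.000
  cycle 1 → 1: weight = 5, length = 1, mean = 5/1 ≈ 5.000
  cycle 0 → 1 → 0: weight = 14, length = 2, mean = 14/2 ≈ 7.000
  cycle 1 → 0 → 1: weight = 14, length = 2, mean = 14/2 ≈ 7.000
Minimum mean = 1.000, attained e.g. along the cycle 0 → 0 with weight 1 and length 1. So λ(A) = 1/1 = 1.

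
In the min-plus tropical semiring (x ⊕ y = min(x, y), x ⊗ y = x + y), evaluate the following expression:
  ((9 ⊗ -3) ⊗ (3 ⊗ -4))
((9 ⊗ -3) ⊗ (3 ⊗ -4)) = 5

Expand innermost to outermost. Recall ⊕ takes the minimum of its arguments and ⊗ takes their sum. Working out the expression ((9 ⊗ -3) ⊗ (3 ⊗ -4)) gives 5.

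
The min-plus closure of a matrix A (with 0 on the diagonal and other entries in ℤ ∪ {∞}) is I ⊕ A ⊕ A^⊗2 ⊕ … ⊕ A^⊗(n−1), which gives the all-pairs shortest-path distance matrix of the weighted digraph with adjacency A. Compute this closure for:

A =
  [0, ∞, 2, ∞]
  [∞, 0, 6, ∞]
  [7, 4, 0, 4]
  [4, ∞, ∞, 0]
Closure =
  [0, 6, 2, 6]
  [13, 0, 6, 10]
  [7, 4, 0, 4]
  [4, 10, 6, 0]

This is the Floyd-Warshall all-pairs shortest-path computation. For each intermediate vertex k = 0, 1, …, 3, update dist[i][j] ← min(dist[i][j], dist[i][k] + dist[k][j]). The final matrix gives, for each (i, j), the minimum total weight of any directed path from i to j (possibly empty when i = j).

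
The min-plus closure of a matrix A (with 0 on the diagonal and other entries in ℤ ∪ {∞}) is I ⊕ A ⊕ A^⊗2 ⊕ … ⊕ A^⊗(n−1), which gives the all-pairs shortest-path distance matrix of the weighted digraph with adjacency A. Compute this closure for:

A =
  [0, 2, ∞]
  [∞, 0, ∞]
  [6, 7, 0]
Closure =
  [0, 2, ∞]
  [∞, 0, ∞]
  [6, 7, 0]

This is the Floyd-Warshall all-pairs shortest-path computation. For each intermediate vertex k = 0, 1, …, 2, update dist[i][j] ← min(dist[i][j], dist[i][k] + dist[k][j]). The final matrix gives, for each (i, j), the minimum total weight of any directed path from i to j (possibly empty when i = j).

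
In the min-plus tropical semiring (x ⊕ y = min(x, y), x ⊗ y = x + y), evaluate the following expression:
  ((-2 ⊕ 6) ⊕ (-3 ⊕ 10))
((-2 ⊕ 6) ⊕ (-3 ⊕ 10)) = -3

Expand innermost to outermost. Recall ⊕ takes the minimum of its arguments and ⊗ takes their sum. Working out the expression ((-2 ⊕ 6) ⊕ (-3 ⊕ 10)) gives -3.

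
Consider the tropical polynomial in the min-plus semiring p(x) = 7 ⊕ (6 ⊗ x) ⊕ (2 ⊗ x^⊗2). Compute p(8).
p(8) = 7

A tropical monomial a ⊗ x^⊗i evaluates to a + i · x. Evaluating each term at x = 8:
  Term 0 contributes 7 + 0 · 8 = 7
  Term 1 contributes 6 + 1 · 8 = 14
  Term 2 contributes 2 + 2 · 8 = 18
p(8) = ⊕ of these = min[7, 14, 18] = 7.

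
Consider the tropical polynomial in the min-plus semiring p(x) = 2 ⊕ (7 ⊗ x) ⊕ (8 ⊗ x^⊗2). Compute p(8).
p(8) = 2

A tropical monomial a ⊗ x^⊗i evaluates to a + i · x. Evaluating each term at x = 8:
  Term 0 contributes 2 + 0 · 8 = 2
  Term 1 contributes 7 + 1 · 8 = 15
  Term 2 contributes 8 + 2 · 8 = 24
p(8) = ⊕ of these = min[2, 15, 24] = 2.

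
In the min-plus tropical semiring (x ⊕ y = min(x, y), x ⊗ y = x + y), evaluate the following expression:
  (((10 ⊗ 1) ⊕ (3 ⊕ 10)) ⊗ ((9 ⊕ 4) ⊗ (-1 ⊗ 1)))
(((10 ⊗ 1) ⊕ (3 ⊕ 10)) ⊗ ((9 ⊕ 4) ⊗ (-1 ⊗ 1))) = 7

Expand innermost to outermost. Recall ⊕ takes the minimum of its arguments and ⊗ takes their sum. Working out the expression (((10 ⊗ 1) ⊕ (3 ⊕ 10)) ⊗ ((9 ⊕ 4) ⊗ (-1 ⊗ 1))) gives 7.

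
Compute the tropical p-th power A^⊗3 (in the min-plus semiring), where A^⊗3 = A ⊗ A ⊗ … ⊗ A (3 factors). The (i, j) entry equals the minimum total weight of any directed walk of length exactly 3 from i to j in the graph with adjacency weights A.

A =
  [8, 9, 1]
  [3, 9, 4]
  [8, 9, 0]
A^⊗3 =
  [9, 10, 1]
  [12, 13, 4]
  [8, 9, 0]

Each entry (A^⊗3)_ij equals the minimum over all length-3 walks i = v_0 → v_1 → … → v_3 = j of Σ_t A[v_t][v_{t+1}]. For example, for (i, j) = (0, 2) we minimise over 9 possible intermediate vertex sequences; the minimum is 1, attained along the walk 0 → 2 → 2 → 2.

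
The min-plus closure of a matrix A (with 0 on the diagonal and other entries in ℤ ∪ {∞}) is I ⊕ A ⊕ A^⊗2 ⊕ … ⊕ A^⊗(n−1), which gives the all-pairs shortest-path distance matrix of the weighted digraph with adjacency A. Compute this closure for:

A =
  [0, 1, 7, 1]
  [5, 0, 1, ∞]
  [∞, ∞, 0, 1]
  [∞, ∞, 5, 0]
Closure =
  [0, 1, 2, 1]
  [5, 0, 1, 2]
  [∞, ∞, 0, 1]
  [∞, ∞, 5, 0]

This is the Floyd-Warshall all-pairs shortest-path computation. For each intermediate vertex k = 0, 1, …, 3, update dist[i][j] ← min(dist[i][j], dist[i][k] + dist[k][j]). The final matrix gives, for each (i, j), the minimum total weight of any directed path from i to j (possibly empty when i = j).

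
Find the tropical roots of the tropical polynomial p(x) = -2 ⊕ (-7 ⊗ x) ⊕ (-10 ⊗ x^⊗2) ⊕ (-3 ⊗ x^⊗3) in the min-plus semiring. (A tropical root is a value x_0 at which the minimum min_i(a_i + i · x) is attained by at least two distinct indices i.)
Roots: {-7, 3, 5}

Each tropical root is a break point of the lower envelope of the lines y = a_i + i · x (there are 4 lines, with slopes 0, 1, ..., 3). Only the lines that attain the minimum somewhere contribute to roots; other lines are dominated. Here the surviving (envelope) indices are i = 3, i = 2, i = 1, i = 0.
Intersections between consecutive envelope lines give the roots: for adjacent envelope indices i < j the intersection is x = (a_i − a_j) / (j − i). Reading off the sorted break points: {-7, 3, 5}.
Verification: at each break x_0, at least two indices attain the minimum of min_i(a_i + i · x_0).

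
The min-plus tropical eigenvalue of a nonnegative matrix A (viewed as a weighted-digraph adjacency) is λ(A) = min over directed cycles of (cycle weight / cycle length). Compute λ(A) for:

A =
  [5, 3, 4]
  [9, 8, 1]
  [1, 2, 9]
λ(A) = 3/2

Enumerate directed cycles and compute their means (weight / length). Sample:
  cycle 0 → 0: weight = 5, length = 1, mean = 5/1 ≈ 5.000
  cycle 1 → 1: weight = 8, length = 1, mean = 8/1 ≈ 8.000
  cycle 2 → 2: weight = 9, length = 1, mean = 9/1 ≈ 9.000
  cycle 0 → 1 → 0: weight = 12, length = 2, mean = 12/2 ≈ 6.000
  cycle 0 → 2 → 0: weight = 5, length = 2, mean = 5/2 ≈ 2.500
  cycle 1 → 0 → 1: weight = 12, length = 2, mean = 12/2 ≈ 6.000
Minimum mean = 1.500, attained e.g. along the cycle 1 → 2 → 1 with weight 3 and length 2. So λ(A) = 3/2 = 3/2.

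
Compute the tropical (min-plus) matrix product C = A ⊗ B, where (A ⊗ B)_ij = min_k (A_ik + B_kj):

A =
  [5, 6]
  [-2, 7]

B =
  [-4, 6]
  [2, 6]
A ⊗ B =
  [1, 11]
  [-6, 4]

Apply the min-plus product entry-by-entry:
  C[0][0] = min over k of (A[0][0] + B[0][0] = 5 + -4 = 1, A[0][1] + B[1][0] = 6 + 2 = 8) = 1 (attained at k = 0)
  C[0][1] = min over k of (A[0][0] + B[0][1] = 5 + 6 = 11, A[0][1] + B[1][1] = 6 + 6 = 12) = 11 (attained at k = 0)
  C[1][0] = min over k of (A[1][0] + B[0][0] = -2 + -4 = -6, A[1][1] + B[1][0] = 7 + 2 = 9) = -6 (attained at k = 0)
  C[1][1] = min over k of (A[1][0] + B[0][1] = -2 + 6 = 4, A[1][1] + B[1][1] = 7 + 6 = 13) = 4 (attained at k = 0)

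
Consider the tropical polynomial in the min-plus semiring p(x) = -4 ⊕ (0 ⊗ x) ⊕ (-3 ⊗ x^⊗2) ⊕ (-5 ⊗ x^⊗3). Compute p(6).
p(6) = -4

A tropical monomial a ⊗ x^⊗i evaluates to a + i · x. Evaluating each term at x = 6:
  Term 0 contributes -4 + 0 · 6 = -4
  Term 1 contributes 0 + 1 · 6 = 6
  Term 2 contributes -3 + 2 · 6 = 9
  Term 3 contributes -5 + 3 · 6 = 13
p(6) = ⊕ of these = min[-4, 6, 9, 13] = -4.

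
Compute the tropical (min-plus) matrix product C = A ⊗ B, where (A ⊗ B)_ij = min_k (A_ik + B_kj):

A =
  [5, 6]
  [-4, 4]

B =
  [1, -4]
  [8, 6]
A ⊗ B =
  [6, 1]
  [-3, -8]

Apply the min-plus product entry-by-entry:
  C[0][0] = min over k of (A[0][0] + B[0][0] = 5 + 1 = 6, A[0][1] + B[1][0] = 6 + 8 = 14) = 6 (attained at k = 0)
  C[0][1] = min over k of (A[0][0] + B[0][1] = 5 + -4 = 1, A[0][1] + B[1][1] = 6 + 6 = 12) = 1 (attained at k = 0)
  C[1][0] = min over k of (A[1][0] + B[0][0] = -4 + 1 = -3, A[1][1] + B[1][0] = 4 + 8 = 12) = -3 (attained at k = 0)
  C[1][1] = min over k of (A[1][0] + B[0][1] = -4 + -4 = -8, A[1][1] + B[1][1] = 4 + 6 = 10) = -8 (attained at k = 0)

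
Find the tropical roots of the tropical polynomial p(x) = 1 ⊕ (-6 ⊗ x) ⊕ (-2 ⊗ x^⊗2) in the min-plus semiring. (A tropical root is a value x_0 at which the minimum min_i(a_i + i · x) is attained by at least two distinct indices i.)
Roots: {-4, 7}

Each tropical root is a break point of the lower envelope of the lines y = a_i + i · x (there are 3 lines, with slopes 0, 1, ..., 2). Only the lines that attain the minimum somewhere contribute to roots; other lines are dominated. Here the surviving (envelope) indices are i = 2, i = 1, i = 0.
Intersections between consecutive envelope lines give the roots: for adjacent envelope indices i < j the intersection is x = (a_i − a_j) / (j − i). Reading off the sorted break points: {-4, 7}.
Verification: at each break x_0, at least two indices attain the minimum of min_i(a_i + i · x_0).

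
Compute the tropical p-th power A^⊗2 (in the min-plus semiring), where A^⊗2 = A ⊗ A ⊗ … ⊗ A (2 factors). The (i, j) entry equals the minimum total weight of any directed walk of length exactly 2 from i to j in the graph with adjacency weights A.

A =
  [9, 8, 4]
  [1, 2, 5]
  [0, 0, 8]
A^⊗2 =
  [4, 4, 12]
  [3, 4, 5]
  [1, 2, 4]

Each entry (A^⊗2)_ij equals the minimum over all length-2 walks i = v_0 → v_1 → … → v_2 = j of Σ_t A[v_t][v_{t+1}]. For example, for (i, j) = (0, 2) we minimise over 3 possible intermediate vertex sequences; the minimum is 12, attained along the walk 0 → 2 → 2.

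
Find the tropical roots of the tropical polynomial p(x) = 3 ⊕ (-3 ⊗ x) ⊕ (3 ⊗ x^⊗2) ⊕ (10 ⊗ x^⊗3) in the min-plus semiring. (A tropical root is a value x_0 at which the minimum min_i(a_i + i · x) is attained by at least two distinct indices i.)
Roots: {-7, -6, 6}

Each tropical root is a break point of the lower envelope of the lines y = a_i + i · x (there are 4 lines, with slopes 0, 1, ..., 3). Only the lines that attain the minimum somewhere contribute to roots; other lines are dominated. Here the surviving (envelope) indices are i = 3, i = 2, i = 1, i = 0.
Intersections between consecutive envelope lines give the roots: for adjacent envelope indices i < j the intersection is x = (a_i − a_j) / (j − i). Reading off the sorted break points: {-7, -6, 6}.
Verification: at each break x_0, at least two indices attain the minimum of min_i(a_i + i · x_0).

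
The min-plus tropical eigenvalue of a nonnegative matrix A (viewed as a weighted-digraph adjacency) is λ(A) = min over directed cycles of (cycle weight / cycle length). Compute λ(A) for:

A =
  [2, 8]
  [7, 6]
λ(A) = 2

Enumerate directed cycles and compute their means (weight / length). Sample:
  cycle 0 → 0: weight = 2, length = 1, mean = 2/1 ≈ 2.000
  cycle 1 → 1: weight = 6, length = 1, mean = 6/1 ≈ 6.000
  cycle 0 → 1 → 0: weight = 15, length = 2, mean = 15/2 ≈ 7.500
  cycle 1 → 0 → 1: weight = 15, length = 2, mean = 15/2 ≈ 7.500
Minimum mean = 2.000, attained e.g. along the cycle 0 → 0 with weight 2 and length 1. So λ(A) = 2/1 = 2.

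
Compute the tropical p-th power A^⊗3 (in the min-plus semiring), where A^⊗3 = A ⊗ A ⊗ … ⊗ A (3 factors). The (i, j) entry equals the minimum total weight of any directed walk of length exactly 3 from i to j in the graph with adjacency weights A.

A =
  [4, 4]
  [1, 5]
A^⊗3 =
  [9, 9]
  [6, 9]

Each entry (A^⊗3)_ij equals the minimum over all length-3 walks i = v_0 → v_1 → … → v_3 = j of Σ_t A[v_t][v_{t+1}]. For example, for (i, j) = (0, 1) we minimise over 4 possible intermediate vertex sequences; the minimum is 9, attained along the walk 0 → 1 → 0 → 1.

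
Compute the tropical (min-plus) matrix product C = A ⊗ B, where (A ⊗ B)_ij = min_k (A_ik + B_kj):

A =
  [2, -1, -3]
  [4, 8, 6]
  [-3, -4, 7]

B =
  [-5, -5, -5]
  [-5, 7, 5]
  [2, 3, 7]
A ⊗ B =
  [-6, -3, -3]
  [-1, -1, -1]
  [-9, -8, -8]

Apply the min-plus product entry-by-entry:
  C[0][0] = min over k of (A[0][0] + B[0][0] = 2 + -5 = -3, A[0][1] + B[1][0] = -1 + -5 = -6, A[0][2] + B[2][0] = -3 + 2 = -1) = -6 (attained at k = 1)
  C[0][1] = min over k of (A[0][0] + B[0][1] = 2 + -5 = -3, A[0][1] + B[1][1] = -1 + 7 = 6, A[0][2] + B[2][1] = -3 + 3 = 0) = -3 (attained at k = 0)
  C[0][2] = min over k of (A[0][0] + B[0][2] = 2 + -5 = -3, A[0][1] + B[1][2] = -1 + 5 = 4, A[0][2] + B[2][2] = -3 + 7 = 4) = -3 (attained at k = 0)
  C[1][0] = min over k of (A[1][0] + B[0][0] = 4 + -5 = -1, A[1][1] + B[1][0] = 8 + -5 = 3, A[1][2] + B[2][0] = 6 + 2 = 8) = -1 (attained at k = 0)
  C[1][1] = min over k of (A[1][0] + B[0][1] = 4 + -5 = -1, A[1][1] + B[1][1] = 8 + 7 = 15, A[1][2] + B[2][1] = 6 + 3 = 9) = -1 (attained at k = 0)
  C[1][2] = min over k of (A[1][0] + B[0][2] = 4 + -5 = -1, A[1][1] + B[1][2] = 8 + 5 = 13, A[1][2] + B[2][2] = 6 + 7 = 13) = -1 (attained at k = 0)
  C[2][0] = min over k of (A[2][0] + B[0][0] = -3 + -5 = -8, A[2][1] + B[1][0] = -4 + -5 = -9, A[2][2] + B[2][0] = 7 + 2 = 9) = -9 (attained at k = 1)
  C[2][1] = min over k of (A[2][0] + B[0][1] = -3 + -5 = -8, A[2][1] + B[1][1] = -4 + 7 = 3, A[2][2] + B[2][1] = 7 + 3 = 10) = -8 (attained at k = 0)
  C[2][2] = min over k of (A[2][0] + B[0][2] = -3 + -5 = -8, A[2][1] + B[1][2] = -4 + 5 = 1, A[2][2] + B[2][2] = 7 + 7 = 14) = -8 (attained at k = 0)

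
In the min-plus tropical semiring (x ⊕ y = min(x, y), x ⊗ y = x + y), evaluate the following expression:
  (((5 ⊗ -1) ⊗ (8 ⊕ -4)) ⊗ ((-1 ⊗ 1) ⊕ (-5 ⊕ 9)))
(((5 ⊗ -1) ⊗ (8 ⊕ -4)) ⊗ ((-1 ⊗ 1) ⊕ (-5 ⊕ 9))) = -5

Expand innermost to outermost. Recall ⊕ takes the minimum of its arguments and ⊗ takes their sum. Working out the expression (((5 ⊗ -1) ⊗ (8 ⊕ -4)) ⊗ ((-1 ⊗ 1) ⊕ (-5 ⊕ 9))) gives -5.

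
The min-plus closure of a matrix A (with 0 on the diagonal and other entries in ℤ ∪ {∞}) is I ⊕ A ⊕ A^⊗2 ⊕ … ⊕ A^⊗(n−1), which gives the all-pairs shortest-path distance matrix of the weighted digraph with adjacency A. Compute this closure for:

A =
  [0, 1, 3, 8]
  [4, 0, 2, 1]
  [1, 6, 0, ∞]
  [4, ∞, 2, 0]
Closure =
  [0, 1, 3, 2]
  [3, 0, 2, 1]
  [1, 2, 0, 3]
  [3, 4, 2, 0]

This is the Floyd-Warshall all-pairs shortest-path computation. For each intermediate vertex k = 0, 1, …, 3, update dist[i][j] ← min(dist[i][j], dist[i][k] + dist[k][j]). The final matrix gives, for each (i, j), the minimum total weight of any directed path from i to j (possibly empty when i = j).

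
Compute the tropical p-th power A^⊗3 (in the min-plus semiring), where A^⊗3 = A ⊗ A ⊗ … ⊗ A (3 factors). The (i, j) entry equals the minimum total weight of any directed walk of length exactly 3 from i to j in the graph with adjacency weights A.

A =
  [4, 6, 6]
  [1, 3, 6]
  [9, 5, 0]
A^⊗3 =
  [10, 11, 6]
  [7, 9, 6]
  [6, 5, 0]

Each entry (A^⊗3)_ij equals the minimum over all length-3 walks i = v_0 → v_1 → … → v_3 = j of Σ_t A[v_t][v_{t+1}]. For example, for (i, j) = (0, 2) we minimise over 9 possible intermediate vertex sequences; the minimum is 6, attained along the walk 0 → 2 → 2 → 2.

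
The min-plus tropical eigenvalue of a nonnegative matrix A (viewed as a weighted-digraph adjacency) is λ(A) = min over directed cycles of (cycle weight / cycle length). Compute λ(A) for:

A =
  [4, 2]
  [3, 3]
λ(A) = 5/2

Enumerate directed cycles and compute their means (weight / length). Sample:
  cycle 0 → 0: weight = 4, length = 1, mean = 4/1 ≈ 4.000
  cycle 1 → 1: weight = 3, length = 1, mean = 3/1 ≈ 3.000
  cycle 0 → 1 → 0: weight = 5, length = 2, mean = 5/2 ≈ 2.500
  cycle 1 → 0 → 1: weight = 5, length = 2, mean = 5/2 ≈ 2.500
Minimum mean = 2.500, attained e.g. along the cycle 0 → 1 → 0 with weight 5 and length 2. So λ(A) = 5/2 = 5/2.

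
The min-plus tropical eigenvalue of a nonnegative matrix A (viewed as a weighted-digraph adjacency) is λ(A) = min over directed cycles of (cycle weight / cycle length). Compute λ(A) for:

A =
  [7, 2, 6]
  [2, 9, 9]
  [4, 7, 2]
λ(A) = 2

Enumerate directed cycles and compute their means (weight / length). Sample:
  cycle 0 → 0: weight = 7, length = 1, mean = 7/1 ≈ 7.000
  cycle 1 → 1: weight = 9, length = 1, mean = 9/1 ≈ 9.000
  cycle 2 → 2: weight = 2, length = 1, mean = 2/1 ≈ 2.000
  cycle 0 → 1 → 0: weight = 4, length = 2, mean = 4/2 ≈ 2.000
  cycle 0 → 2 → 0: weight = 10, length = 2, mean = 10/2 ≈ 5.000
  cycle 1 → 0 → 1: weight = 4, length = 2, mean = 4/2 ≈ 2.000
Minimum mean = 2.000, attained e.g. along the cycle 2 → 2 with weight 2 and length 1. So λ(A) = 2/1 = 2.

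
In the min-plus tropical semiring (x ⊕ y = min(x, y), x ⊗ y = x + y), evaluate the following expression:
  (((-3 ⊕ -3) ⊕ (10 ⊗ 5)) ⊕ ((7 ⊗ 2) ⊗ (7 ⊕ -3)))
(((-3 ⊕ -3) ⊕ (10 ⊗ 5)) ⊕ ((7 ⊗ 2) ⊗ (7 ⊕ -3))) = -3

Expand innermost to outermost. Recall ⊕ takes the minimum of its arguments and ⊗ takes their sum. Working out the expression (((-3 ⊕ -3) ⊕ (10 ⊗ 5)) ⊕ ((7 ⊗ 2) ⊗ (7 ⊕ -3))) gives -3.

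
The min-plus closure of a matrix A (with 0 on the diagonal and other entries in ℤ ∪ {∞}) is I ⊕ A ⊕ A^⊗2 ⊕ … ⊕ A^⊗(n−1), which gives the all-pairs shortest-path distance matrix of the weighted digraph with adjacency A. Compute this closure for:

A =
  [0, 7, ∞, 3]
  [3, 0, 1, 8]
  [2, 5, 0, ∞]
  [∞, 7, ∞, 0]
Closure =
  [0, 7, 8, 3]
  [3, 0, 1, 6]
  [2, 5, 0, 5]
  [10, 7, 8, 0]

This is the Floyd-Warshall all-pairs shortest-path computation. For each intermediate vertex k = 0, 1, …, 3, update dist[i][j] ← min(dist[i][j], dist[i][k] + dist[k][j]). The final matrix gives, for each (i, j), the minimum total weight of any directed path from i to j (possibly empty when i = j).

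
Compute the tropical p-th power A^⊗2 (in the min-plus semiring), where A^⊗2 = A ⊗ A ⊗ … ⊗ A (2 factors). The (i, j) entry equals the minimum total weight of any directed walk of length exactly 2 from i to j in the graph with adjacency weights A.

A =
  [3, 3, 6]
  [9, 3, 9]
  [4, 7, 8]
A^⊗2 =
  [6, 6, 9]
  [12, 6, 12]
  [7, 7, 10]

Each entry (A^⊗2)_ij equals the minimum over all length-2 walks i = v_0 → v_1 → … → v_2 = j of Σ_t A[v_t][v_{t+1}]. For example, for (i, j) = (0, 2) we minimise over 3 possible intermediate vertex sequences; the minimum is 9, attained along the walk 0 → 0 → 2.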